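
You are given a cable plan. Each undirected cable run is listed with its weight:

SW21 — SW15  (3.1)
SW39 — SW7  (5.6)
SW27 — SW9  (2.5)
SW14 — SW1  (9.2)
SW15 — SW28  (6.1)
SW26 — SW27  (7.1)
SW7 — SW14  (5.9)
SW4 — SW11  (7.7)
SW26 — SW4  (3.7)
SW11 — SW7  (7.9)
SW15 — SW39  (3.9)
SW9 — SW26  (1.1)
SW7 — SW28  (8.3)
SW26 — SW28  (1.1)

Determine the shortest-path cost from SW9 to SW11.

Enumerating some paths:
SW9 → SW26 → SW28 → SW7 → SW11: 1.1+1.1+8.3+7.9 = 18.4
SW9 → SW26 → SW4 → SW11: 1.1+3.7+7.7 = 12.5
Cheapest is SW9 → SW26 → SW4 → SW11 at 12.5.

12.5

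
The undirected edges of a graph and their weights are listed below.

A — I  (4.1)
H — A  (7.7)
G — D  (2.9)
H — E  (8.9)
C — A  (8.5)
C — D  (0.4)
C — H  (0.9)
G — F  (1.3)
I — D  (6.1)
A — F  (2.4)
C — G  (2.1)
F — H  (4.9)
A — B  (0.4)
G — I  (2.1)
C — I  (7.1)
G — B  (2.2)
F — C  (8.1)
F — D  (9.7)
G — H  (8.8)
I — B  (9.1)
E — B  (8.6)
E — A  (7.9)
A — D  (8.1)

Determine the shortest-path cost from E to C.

9.8

Candidate routes:
E–H–C: 8.9+0.9 = 9.8
E–B–G–C: 8.6+2.2+2.1 = 12.9
E–A–B–G–C: 7.9+0.4+2.2+2.1 = 12.6
The minimum is 9.8 via E–H–C.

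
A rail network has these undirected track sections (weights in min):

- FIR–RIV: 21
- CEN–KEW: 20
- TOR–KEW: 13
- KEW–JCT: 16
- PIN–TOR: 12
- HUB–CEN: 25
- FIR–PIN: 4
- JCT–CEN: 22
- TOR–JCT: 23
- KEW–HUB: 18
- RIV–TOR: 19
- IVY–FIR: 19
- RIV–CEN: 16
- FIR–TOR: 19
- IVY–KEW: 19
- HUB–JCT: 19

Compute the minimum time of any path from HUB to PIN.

43 min

Enumerating some paths:
HUB → KEW → TOR → FIR → PIN: 18+13+19+4 = 54
HUB → KEW → TOR → PIN: 18+13+12 = 43
The minimum is 43 min via HUB → KEW → TOR → PIN.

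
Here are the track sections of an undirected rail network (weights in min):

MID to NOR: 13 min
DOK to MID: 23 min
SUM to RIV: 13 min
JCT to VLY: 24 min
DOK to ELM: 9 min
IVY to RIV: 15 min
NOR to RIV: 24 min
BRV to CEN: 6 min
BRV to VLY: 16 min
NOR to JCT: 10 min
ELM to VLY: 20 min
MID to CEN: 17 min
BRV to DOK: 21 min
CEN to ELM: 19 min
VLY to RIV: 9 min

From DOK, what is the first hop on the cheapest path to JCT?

Compare a few routes:
DOK–ELM–VLY–JCT: 9+20+24 = 53
DOK–MID–NOR–JCT: 23+13+10 = 46
DOK–BRV–VLY–JCT: 21+16+24 = 61
DOK–BRV–CEN–MID–NOR–JCT: 21+6+17+13+10 = 67
The minimum is 46 min via DOK–MID–NOR–JCT.
So from DOK the first move is to MID.

MID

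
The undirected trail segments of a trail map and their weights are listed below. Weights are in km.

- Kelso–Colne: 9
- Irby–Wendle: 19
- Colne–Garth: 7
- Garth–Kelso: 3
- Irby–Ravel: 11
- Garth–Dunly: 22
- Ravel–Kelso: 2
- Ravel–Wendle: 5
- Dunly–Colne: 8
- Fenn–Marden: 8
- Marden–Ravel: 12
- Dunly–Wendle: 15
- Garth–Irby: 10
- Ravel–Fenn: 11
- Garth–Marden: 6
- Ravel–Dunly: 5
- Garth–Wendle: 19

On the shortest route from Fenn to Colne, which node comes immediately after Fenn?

Candidate routes:
Fenn → Marden → Garth → Colne: 8+6+7 = 21
Fenn → Ravel → Kelso → Colne: 11+2+9 = 22
Cheapest is Fenn → Marden → Garth → Colne at 21 km.
So from Fenn the first move is to Marden.

Marden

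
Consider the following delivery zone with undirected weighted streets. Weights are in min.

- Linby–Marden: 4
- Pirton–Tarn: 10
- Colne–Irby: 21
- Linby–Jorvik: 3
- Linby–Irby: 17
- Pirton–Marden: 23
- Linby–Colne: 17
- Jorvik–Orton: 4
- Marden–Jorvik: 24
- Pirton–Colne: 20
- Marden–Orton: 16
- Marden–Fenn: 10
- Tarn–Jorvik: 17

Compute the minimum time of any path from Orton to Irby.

24 min

Settle nodes by increasing distance from Orton:
Orton: 0
Jorvik: 4  (via Orton)
Linby: 7  (via Jorvik)
Marden: 11  (via Linby)
Fenn: 21  (via Marden)
Tarn: 21  (via Jorvik)
Irby: 24  (via Linby)
Shortest route: Orton → Jorvik → Linby → Irby = 24 min.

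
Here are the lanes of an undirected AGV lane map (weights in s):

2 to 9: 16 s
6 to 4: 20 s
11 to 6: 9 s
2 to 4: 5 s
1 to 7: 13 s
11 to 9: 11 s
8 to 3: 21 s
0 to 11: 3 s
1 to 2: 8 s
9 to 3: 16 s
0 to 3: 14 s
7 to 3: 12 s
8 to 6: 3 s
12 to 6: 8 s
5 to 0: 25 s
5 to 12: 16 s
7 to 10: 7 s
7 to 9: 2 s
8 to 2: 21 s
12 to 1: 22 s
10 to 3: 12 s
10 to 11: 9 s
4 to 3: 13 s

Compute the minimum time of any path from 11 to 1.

Compare a few routes:
11 → 10 → 7 → 1: 9+7+13 = 29
11 → 9 → 7 → 1: 11+2+13 = 26
Cheapest is 11 → 9 → 7 → 1 at 26 s.

26 s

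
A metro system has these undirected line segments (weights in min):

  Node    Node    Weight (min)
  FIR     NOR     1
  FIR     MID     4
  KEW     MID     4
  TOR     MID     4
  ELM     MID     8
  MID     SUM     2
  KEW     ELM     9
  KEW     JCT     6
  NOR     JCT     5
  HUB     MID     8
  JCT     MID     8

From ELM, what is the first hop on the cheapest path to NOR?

MID

Enumerating some paths:
ELM–MID–FIR–NOR: 8+4+1 = 13
ELM–KEW–JCT–NOR: 9+6+5 = 20
ELM–KEW–MID–FIR–NOR: 9+4+4+1 = 18
Cheapest is ELM–MID–FIR–NOR at 13 min.
So from ELM the first move is to MID.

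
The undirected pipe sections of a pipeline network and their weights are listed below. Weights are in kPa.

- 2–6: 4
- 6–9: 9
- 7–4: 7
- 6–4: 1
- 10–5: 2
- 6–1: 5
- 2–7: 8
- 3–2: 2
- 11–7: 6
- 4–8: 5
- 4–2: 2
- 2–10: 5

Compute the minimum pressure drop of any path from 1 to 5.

Running Dijkstra from 1:
1: 0
6: 5  (via 1)
4: 6  (via 6)
2: 8  (via 4)
3: 10  (via 2)
8: 11  (via 4)
7: 13  (via 4)
10: 13  (via 2)
9: 14  (via 6)
5: 15  (via 10)
Shortest route: 1 → 6 → 4 → 2 → 10 → 5 = 15 kPa.

15 kPa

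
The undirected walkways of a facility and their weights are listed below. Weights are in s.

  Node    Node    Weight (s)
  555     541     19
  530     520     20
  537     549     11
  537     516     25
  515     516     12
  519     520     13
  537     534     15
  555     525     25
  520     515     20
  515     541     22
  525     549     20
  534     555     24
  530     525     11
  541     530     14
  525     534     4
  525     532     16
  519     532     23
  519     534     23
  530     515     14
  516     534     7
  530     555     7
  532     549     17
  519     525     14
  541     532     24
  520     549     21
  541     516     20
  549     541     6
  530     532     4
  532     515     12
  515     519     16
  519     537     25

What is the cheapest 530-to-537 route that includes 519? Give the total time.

Shortest 530→519: 530 → 525 → 519 = 25
Best 519 to 537: 519 → 537 costing 25
Total via 519: 25 + 25 = 50 s.

50 s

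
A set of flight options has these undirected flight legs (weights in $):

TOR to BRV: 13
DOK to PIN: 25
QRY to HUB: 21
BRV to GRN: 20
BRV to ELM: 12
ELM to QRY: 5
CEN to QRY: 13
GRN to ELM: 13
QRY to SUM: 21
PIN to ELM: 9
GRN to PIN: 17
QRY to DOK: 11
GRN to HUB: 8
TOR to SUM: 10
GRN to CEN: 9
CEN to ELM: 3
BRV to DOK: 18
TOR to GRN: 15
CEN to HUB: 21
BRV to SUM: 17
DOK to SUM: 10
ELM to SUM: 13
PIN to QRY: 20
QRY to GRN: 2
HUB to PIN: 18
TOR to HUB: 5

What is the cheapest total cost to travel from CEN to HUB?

$17

Candidate routes:
CEN → ELM → QRY → GRN → HUB: 3+5+2+8 = 18
CEN → GRN → HUB: 9+8 = 17
CEN → HUB: 21 = 21
Cheapest is CEN → GRN → HUB at $17.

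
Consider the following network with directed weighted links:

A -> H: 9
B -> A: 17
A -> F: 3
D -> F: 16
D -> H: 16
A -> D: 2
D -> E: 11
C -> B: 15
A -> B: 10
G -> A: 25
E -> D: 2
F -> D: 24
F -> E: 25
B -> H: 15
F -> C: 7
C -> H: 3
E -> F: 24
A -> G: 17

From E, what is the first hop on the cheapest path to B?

Enumerating some paths:
E–F–C–B: 24+7+15 = 46
E–D–F–C–B: 2+16+7+15 = 40
The minimum is 40 via E–D–F–C–B.
So from E the first move is to D.

D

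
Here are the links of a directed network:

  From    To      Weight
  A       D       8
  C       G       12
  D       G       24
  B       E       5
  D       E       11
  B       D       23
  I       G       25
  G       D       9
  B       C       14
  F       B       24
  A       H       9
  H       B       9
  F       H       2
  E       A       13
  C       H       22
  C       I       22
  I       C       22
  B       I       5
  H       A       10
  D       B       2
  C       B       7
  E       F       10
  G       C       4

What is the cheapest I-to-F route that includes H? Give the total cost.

Shortest I→H: I–C–H = 44
Shortest H→F: H–B–E–F = 24
Total via H: 44 + 24 = 68.

68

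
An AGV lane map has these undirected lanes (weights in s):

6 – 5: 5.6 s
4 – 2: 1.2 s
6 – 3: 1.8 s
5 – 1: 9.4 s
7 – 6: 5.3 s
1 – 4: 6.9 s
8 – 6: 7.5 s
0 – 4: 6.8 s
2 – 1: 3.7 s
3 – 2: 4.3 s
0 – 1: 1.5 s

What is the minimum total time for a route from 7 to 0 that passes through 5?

21.8 s

Best 7 to 5: 7 → 6 → 5 costing 10.9
Best 5 to 0: 5 → 1 → 0 costing 10.9
Total via 5: 10.9 + 10.9 = 21.8 s.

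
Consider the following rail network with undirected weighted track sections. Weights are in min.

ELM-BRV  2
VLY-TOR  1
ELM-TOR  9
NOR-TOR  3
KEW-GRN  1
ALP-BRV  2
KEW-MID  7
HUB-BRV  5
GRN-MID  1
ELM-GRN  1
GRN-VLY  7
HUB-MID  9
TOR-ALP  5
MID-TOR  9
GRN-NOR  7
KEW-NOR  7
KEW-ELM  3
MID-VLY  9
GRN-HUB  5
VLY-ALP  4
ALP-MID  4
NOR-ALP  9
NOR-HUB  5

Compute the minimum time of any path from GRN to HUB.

5 min

Settle nodes by increasing distance from GRN:
GRN: 0
MID: 1  (via GRN)
KEW: 1  (via GRN)
ELM: 1  (via GRN)
BRV: 3  (via ELM)
ALP: 5  (via MID)
HUB: 5  (via GRN)
Shortest route: GRN → HUB = 5 min.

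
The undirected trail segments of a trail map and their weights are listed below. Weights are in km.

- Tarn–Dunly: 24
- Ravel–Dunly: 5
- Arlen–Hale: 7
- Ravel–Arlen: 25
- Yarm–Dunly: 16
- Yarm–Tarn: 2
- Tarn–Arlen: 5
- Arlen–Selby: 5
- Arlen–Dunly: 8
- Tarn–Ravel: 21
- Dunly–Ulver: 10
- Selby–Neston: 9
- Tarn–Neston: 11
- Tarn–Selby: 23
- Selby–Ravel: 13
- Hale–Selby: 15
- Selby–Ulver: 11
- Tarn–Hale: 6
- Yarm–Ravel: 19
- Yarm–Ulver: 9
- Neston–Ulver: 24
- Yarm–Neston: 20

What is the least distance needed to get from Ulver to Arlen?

Shortest distances from Ulver:
Ulver: 0
Yarm: 9  (via Ulver)
Dunly: 10  (via Ulver)
Tarn: 11  (via Yarm)
Selby: 11  (via Ulver)
Ravel: 15  (via Dunly)
Arlen: 16  (via Tarn)
Shortest route: Ulver–Yarm–Tarn–Arlen = 16 km.

16 km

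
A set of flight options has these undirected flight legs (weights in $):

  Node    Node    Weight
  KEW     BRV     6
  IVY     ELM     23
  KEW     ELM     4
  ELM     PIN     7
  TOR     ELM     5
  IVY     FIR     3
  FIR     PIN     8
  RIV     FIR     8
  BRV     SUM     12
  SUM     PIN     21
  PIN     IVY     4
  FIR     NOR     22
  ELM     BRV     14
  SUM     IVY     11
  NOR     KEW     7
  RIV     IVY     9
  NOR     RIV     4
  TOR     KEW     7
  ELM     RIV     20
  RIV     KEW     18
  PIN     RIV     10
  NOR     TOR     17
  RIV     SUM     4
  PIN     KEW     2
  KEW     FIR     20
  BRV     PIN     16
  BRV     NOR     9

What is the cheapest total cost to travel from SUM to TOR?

$22

Running Dijkstra from SUM:
SUM: 0
RIV: 4  (via SUM)
NOR: 8  (via RIV)
IVY: 11  (via SUM)
BRV: 12  (via SUM)
FIR: 12  (via RIV)
PIN: 14  (via RIV)
KEW: 15  (via NOR)
ELM: 19  (via KEW)
TOR: 22  (via KEW)
Shortest route: SUM → RIV → NOR → KEW → TOR = $22.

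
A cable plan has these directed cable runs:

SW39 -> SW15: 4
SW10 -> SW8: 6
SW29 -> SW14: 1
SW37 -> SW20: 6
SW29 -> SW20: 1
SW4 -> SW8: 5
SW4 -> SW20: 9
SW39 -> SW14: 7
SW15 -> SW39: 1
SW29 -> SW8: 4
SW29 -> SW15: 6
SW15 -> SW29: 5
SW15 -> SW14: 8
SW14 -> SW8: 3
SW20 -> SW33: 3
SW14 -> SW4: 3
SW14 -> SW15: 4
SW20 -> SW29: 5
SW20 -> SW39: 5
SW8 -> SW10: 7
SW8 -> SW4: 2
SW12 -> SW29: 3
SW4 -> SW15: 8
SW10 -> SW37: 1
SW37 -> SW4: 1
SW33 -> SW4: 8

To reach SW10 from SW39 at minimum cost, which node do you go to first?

SW14

Candidate routes:
SW39–SW15–SW29–SW8–SW10: 4+5+4+7 = 20
SW39–SW14–SW8–SW10: 7+3+7 = 17
Cheapest is SW39–SW14–SW8–SW10 at 17.
So from SW39 the first move is to SW14.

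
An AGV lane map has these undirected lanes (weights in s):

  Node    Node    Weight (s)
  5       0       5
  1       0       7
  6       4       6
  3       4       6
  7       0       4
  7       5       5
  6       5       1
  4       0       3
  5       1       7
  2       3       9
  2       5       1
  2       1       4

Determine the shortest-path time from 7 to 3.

Settle nodes by increasing distance from 7:
7: 0
0: 4  (via 7)
5: 5  (via 7)
2: 6  (via 5)
6: 6  (via 5)
4: 7  (via 0)
1: 10  (via 2)
3: 13  (via 4)
Shortest route: 7–0–4–3 = 13 s.

13 s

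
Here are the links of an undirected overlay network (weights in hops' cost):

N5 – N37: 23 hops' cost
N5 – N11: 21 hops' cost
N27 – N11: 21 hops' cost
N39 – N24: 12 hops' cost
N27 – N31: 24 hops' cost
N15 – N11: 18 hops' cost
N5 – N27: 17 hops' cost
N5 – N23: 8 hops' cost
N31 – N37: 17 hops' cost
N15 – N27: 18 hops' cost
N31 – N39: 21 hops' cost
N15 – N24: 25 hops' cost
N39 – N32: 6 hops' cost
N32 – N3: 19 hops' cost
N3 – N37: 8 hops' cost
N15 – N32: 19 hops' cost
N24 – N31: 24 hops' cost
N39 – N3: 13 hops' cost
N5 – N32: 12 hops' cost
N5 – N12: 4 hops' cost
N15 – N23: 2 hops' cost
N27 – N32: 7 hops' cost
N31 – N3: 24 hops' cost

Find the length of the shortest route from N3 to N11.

47 hops' cost

Settle nodes by increasing distance from N3:
N3: 0
N37: 8  (via N3)
N39: 13  (via N3)
N32: 19  (via N3)
N31: 24  (via N3)
N24: 25  (via N39)
N27: 26  (via N32)
N5: 31  (via N37)
N12: 35  (via N5)
N15: 38  (via N32)
N23: 39  (via N5)
N11: 47  (via N27)
Shortest route: N3 → N32 → N27 → N11 = 47 hops' cost.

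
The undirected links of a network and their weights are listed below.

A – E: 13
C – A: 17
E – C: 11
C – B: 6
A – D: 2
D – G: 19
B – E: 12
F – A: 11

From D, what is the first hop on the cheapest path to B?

Enumerating some paths:
D → A → C → B: 2+17+6 = 25
D → A → E → B: 2+13+12 = 27
D → A → E → C → B: 2+13+11+6 = 32
D → A → C → E → B: 2+17+11+12 = 42
The minimum is 25 via D → A → C → B.
So from D the first move is to A.

A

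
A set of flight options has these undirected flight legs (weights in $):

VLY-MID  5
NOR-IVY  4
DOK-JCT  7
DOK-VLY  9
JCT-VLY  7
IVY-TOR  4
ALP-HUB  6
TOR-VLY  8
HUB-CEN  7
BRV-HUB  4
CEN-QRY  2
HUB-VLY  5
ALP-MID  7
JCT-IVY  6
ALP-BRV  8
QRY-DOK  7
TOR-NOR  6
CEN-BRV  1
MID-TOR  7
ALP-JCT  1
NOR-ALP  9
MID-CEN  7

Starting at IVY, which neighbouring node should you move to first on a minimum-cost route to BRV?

JCT

Candidate routes:
IVY–JCT–ALP–BRV: 6+1+8 = 15
IVY–JCT–ALP–HUB–BRV: 6+1+6+4 = 17
The minimum is $15 via IVY–JCT–ALP–BRV.
So from IVY the first move is to JCT.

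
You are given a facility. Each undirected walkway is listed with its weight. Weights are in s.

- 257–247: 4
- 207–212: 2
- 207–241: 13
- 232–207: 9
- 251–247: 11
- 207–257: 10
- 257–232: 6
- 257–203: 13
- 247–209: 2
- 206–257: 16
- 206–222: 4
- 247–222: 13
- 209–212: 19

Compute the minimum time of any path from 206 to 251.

28 s

Running Dijkstra from 206:
206: 0
222: 4  (via 206)
257: 16  (via 206)
247: 17  (via 222)
209: 19  (via 247)
232: 22  (via 257)
207: 26  (via 257)
212: 28  (via 207)
251: 28  (via 247)
Shortest route: 206 → 222 → 247 → 251 = 28 s.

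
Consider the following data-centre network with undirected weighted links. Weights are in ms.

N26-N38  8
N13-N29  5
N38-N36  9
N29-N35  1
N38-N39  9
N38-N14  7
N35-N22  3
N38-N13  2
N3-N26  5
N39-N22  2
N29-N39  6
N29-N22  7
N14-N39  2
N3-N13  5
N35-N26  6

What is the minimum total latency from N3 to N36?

16 ms

Settle nodes by increasing distance from N3:
N3: 0
N13: 5  (via N3)
N26: 5  (via N3)
N38: 7  (via N13)
N29: 10  (via N13)
N35: 11  (via N26)
N22: 14  (via N35)
N14: 14  (via N38)
N36: 16  (via N38)
Shortest route: N3 → N13 → N38 → N36 = 16 ms.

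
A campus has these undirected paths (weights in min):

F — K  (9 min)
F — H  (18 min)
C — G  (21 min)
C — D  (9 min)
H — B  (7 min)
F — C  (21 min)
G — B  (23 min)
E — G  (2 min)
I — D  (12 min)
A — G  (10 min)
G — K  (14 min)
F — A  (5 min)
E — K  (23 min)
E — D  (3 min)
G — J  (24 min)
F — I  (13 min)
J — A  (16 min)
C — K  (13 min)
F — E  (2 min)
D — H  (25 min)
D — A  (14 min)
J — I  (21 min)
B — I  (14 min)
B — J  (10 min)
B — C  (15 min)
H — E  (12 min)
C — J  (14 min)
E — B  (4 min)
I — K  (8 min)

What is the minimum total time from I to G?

17 min

Shortest distances from I:
I: 0
K: 8  (via I)
D: 12  (via I)
F: 13  (via I)
B: 14  (via I)
E: 15  (via D)
G: 17  (via E)
Shortest route: I–D–E–G = 17 min.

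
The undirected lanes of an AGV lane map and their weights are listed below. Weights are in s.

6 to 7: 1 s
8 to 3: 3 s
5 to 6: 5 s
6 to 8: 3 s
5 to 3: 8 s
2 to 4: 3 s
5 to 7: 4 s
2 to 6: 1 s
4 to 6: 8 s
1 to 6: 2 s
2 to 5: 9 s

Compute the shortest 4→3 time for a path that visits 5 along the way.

17 s

Shortest 4→5: 4 → 2 → 6 → 5 = 9
Best 5 to 3: 5 → 3 costing 8
Total via 5: 9 + 8 = 17 s.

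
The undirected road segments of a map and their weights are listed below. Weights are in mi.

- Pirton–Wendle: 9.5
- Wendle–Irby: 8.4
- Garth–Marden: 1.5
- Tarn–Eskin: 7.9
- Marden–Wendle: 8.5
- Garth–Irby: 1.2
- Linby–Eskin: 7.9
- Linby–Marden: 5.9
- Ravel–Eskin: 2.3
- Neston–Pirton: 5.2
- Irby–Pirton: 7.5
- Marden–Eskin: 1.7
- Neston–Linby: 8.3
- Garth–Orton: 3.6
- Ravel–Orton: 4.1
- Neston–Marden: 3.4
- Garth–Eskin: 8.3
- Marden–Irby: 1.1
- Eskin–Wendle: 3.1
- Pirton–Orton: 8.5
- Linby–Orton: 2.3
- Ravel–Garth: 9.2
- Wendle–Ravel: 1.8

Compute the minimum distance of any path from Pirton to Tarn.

Enumerating some paths:
Pirton → Neston → Marden → Eskin → Tarn: 5.2+3.4+1.7+7.9 = 18.2
Pirton → Wendle → Eskin → Tarn: 9.5+3.1+7.9 = 20.5
Pirton → Irby → Garth → Marden → Eskin → Tarn: 7.5+1.2+1.5+1.7+7.9 = 19.8
The minimum is 18.2 mi via Pirton → Neston → Marden → Eskin → Tarn.

18.2 mi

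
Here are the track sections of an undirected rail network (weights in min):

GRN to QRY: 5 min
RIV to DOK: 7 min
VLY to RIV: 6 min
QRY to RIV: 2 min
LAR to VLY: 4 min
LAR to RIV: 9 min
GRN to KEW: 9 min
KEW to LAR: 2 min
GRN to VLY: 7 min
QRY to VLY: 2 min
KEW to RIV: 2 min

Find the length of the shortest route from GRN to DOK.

Shortest distances from GRN:
GRN: 0
QRY: 5  (via GRN)
RIV: 7  (via QRY)
VLY: 7  (via GRN)
KEW: 9  (via GRN)
LAR: 11  (via VLY)
DOK: 14  (via RIV)
Shortest route: GRN → QRY → RIV → DOK = 14 min.

14 min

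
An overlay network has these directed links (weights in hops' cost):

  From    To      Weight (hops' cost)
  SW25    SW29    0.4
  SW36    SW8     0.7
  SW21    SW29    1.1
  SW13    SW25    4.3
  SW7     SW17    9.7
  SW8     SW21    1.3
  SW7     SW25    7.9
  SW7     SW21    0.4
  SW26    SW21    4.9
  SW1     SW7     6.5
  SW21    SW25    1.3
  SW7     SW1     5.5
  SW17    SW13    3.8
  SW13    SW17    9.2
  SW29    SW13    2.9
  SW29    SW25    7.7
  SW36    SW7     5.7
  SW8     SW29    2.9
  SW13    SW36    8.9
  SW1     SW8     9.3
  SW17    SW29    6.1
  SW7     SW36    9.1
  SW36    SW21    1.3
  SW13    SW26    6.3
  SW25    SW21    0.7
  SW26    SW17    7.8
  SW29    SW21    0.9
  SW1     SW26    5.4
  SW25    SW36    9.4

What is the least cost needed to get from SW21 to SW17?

Enumerating some paths:
SW21 → SW29 → SW13 → SW26 → SW17: 1.1+2.9+6.3+7.8 = 18.1
SW21 → SW25 → SW29 → SW13 → SW17: 1.3+0.4+2.9+9.2 = 13.8
SW21 → SW29 → SW13 → SW17: 1.1+2.9+9.2 = 13.2
The minimum is 13.2 hops' cost via SW21 → SW29 → SW13 → SW17.

13.2 hops' cost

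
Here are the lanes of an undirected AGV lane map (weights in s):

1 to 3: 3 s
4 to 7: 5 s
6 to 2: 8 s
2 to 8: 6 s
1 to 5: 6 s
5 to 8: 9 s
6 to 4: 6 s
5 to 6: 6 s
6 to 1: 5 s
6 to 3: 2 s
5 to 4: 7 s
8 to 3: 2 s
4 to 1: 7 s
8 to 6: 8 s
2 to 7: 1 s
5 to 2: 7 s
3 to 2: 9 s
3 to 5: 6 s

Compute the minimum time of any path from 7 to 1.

12 s

Running Dijkstra from 7:
7: 0
2: 1  (via 7)
4: 5  (via 7)
8: 7  (via 2)
5: 8  (via 2)
3: 9  (via 8)
6: 9  (via 2)
1: 12  (via 4)
Shortest route: 7–4–1 = 12 s.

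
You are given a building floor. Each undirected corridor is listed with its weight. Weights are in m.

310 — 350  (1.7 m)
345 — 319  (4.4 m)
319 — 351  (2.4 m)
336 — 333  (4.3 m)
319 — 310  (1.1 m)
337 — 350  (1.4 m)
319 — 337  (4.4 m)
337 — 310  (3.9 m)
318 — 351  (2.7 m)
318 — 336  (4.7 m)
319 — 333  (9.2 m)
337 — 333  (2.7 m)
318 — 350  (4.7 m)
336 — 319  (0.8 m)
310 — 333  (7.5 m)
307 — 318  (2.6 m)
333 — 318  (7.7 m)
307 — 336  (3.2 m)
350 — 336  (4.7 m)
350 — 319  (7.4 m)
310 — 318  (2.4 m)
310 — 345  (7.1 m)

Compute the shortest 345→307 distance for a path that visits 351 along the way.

Best 345 to 351: 345–319–351 costing 6.8
Shortest 351→307: 351–318–307 = 5.3
Total via 351: 6.8 + 5.3 = 12.1 m.

12.1 m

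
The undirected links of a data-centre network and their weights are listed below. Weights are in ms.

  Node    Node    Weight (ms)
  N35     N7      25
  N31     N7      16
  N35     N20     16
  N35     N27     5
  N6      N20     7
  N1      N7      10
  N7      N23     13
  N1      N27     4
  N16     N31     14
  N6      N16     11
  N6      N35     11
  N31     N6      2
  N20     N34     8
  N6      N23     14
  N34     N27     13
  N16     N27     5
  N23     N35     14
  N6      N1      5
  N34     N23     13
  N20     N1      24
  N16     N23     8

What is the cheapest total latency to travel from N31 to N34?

Candidate routes:
N31 - N6 - N1 - N27 - N34: 2+5+4+13 = 24
N31 - N6 - N20 - N34: 2+7+8 = 17
N31 - N6 - N23 - N34: 2+14+13 = 29
Cheapest is N31 - N6 - N20 - N34 at 17 ms.

17 ms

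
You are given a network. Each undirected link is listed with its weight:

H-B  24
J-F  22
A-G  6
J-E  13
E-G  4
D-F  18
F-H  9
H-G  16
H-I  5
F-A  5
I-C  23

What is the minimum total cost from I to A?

Settle nodes by increasing distance from I:
I: 0
H: 5  (via I)
F: 14  (via H)
A: 19  (via F)
Shortest route: I–H–F–A = 19.

19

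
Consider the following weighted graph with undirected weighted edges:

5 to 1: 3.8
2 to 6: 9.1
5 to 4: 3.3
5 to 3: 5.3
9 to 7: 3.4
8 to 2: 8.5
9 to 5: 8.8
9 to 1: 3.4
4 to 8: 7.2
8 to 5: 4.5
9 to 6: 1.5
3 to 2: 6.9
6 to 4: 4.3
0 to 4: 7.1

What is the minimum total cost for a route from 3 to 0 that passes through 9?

25.4

Best 3 to 9: 3–5–1–9 costing 12.5
Best 9 to 0: 9–6–4–0 costing 12.9
Total via 9: 12.5 + 12.9 = 25.4.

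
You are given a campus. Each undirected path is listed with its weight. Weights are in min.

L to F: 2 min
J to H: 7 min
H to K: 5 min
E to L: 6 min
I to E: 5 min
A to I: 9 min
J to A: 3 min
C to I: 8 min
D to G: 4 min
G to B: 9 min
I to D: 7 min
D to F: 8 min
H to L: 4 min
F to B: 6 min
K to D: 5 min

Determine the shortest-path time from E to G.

16 min

Shortest distances from E:
E: 0
I: 5  (via E)
L: 6  (via E)
F: 8  (via L)
H: 10  (via L)
D: 12  (via I)
C: 13  (via I)
A: 14  (via I)
B: 14  (via F)
K: 15  (via H)
G: 16  (via D)
Shortest route: E → I → D → G = 16 min.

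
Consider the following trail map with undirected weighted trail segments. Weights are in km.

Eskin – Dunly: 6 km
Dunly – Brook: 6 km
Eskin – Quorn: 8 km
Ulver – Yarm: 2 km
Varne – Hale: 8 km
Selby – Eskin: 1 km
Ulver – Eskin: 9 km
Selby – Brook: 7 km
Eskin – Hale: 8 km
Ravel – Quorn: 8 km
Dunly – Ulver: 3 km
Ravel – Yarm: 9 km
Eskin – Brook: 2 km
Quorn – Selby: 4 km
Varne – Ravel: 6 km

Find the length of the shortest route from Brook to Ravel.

15 km

Shortest distances from Brook:
Brook: 0
Eskin: 2  (via Brook)
Selby: 3  (via Eskin)
Dunly: 6  (via Brook)
Quorn: 7  (via Selby)
Ulver: 9  (via Dunly)
Hale: 10  (via Eskin)
Yarm: 11  (via Ulver)
Ravel: 15  (via Quorn)
Shortest route: Brook–Eskin–Selby–Quorn–Ravel = 15 km.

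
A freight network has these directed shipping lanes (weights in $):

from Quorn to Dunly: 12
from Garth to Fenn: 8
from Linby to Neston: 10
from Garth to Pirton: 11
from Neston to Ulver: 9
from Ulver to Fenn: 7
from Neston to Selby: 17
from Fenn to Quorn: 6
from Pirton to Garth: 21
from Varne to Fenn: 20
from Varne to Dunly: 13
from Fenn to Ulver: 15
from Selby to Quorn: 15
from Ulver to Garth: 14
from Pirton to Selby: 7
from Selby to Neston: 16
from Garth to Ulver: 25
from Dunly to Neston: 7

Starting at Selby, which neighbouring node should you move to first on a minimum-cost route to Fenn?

Neston

Enumerating some paths:
Selby → Neston → Ulver → Fenn: 16+9+7 = 32
Selby → Quorn → Dunly → Neston → Ulver → Fenn: 15+12+7+9+7 = 50
Selby → Neston → Ulver → Garth → Fenn: 16+9+14+8 = 47
Cheapest is Selby → Neston → Ulver → Fenn at $32.
So from Selby the first move is to Neston.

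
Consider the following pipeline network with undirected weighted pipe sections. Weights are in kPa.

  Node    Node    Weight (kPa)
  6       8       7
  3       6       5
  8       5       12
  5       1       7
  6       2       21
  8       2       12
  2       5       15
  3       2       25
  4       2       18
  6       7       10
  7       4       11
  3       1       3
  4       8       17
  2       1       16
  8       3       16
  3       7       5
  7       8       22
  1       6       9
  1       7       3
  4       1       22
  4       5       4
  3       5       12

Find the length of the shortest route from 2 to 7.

19 kPa

Candidate routes:
2–1–7: 16+3 = 19
2–1–3–7: 16+3+5 = 24
2–4–7: 18+11 = 29
2–5–1–7: 15+7+3 = 25
Cheapest is 2–1–7 at 19 kPa.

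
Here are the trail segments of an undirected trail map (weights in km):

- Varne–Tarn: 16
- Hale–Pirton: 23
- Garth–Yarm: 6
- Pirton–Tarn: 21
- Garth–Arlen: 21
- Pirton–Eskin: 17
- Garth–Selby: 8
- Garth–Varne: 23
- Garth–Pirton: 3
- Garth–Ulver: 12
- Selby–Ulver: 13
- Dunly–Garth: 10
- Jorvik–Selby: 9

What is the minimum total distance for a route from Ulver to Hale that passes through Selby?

Best Ulver to Selby: Ulver–Selby costing 13
Best Selby to Hale: Selby–Garth–Pirton–Hale costing 34
Total via Selby: 13 + 34 = 47 km.

47 km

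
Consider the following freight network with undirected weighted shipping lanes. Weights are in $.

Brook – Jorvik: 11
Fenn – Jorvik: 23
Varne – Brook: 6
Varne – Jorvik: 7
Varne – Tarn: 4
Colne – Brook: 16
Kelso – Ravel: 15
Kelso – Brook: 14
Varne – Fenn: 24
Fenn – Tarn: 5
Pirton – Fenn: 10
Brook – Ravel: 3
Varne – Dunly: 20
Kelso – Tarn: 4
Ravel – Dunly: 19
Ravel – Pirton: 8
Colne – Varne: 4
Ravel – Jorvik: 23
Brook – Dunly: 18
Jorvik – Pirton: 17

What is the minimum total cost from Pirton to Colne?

Compare a few routes:
Pirton–Ravel–Brook–Colne: 8+3+16 = 27
Pirton–Fenn–Tarn–Varne–Colne: 10+5+4+4 = 23
Pirton–Ravel–Brook–Varne–Colne: 8+3+6+4 = 21
The minimum is $21 via Pirton–Ravel–Brook–Varne–Colne.

$21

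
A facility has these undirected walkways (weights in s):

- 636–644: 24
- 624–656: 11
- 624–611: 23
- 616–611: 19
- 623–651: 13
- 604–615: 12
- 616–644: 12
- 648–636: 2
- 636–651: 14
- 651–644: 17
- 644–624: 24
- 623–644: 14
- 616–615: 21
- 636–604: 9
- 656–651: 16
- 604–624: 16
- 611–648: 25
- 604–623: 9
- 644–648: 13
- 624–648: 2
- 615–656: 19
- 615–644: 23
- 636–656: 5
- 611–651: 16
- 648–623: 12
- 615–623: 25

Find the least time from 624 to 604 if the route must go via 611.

Best 624 to 611: 624 → 611 costing 23
Shortest 611→604: 611 → 648 → 636 → 604 = 36
Total via 611: 23 + 36 = 59 s.

59 s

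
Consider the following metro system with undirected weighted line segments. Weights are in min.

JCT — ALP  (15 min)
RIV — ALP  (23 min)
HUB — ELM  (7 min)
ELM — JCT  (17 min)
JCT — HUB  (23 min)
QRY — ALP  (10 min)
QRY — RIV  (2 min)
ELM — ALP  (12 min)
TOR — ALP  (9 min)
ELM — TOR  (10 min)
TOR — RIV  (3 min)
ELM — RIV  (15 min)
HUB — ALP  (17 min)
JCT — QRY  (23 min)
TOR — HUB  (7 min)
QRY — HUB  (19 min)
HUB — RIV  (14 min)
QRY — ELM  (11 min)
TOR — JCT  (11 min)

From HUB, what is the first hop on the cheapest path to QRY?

Compare a few routes:
HUB–QRY: 19 = 19
HUB–RIV–QRY: 14+2 = 16
HUB–ELM–QRY: 7+11 = 18
HUB–TOR–RIV–QRY: 7+3+2 = 12
Cheapest is HUB–TOR–RIV–QRY at 12 min.
So from HUB the first move is to TOR.

TOR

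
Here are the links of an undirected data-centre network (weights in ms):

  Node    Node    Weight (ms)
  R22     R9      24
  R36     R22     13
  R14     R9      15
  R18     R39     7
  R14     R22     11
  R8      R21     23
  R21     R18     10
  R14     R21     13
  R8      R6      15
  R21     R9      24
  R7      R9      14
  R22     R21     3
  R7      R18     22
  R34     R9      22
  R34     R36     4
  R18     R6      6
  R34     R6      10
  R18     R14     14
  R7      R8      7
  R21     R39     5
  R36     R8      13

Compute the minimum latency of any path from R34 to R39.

23 ms

Compare a few routes:
R34 - R6 - R18 - R39: 10+6+7 = 23
R34 - R36 - R22 - R21 - R39: 4+13+3+5 = 25
Cheapest is R34 - R6 - R18 - R39 at 23 ms.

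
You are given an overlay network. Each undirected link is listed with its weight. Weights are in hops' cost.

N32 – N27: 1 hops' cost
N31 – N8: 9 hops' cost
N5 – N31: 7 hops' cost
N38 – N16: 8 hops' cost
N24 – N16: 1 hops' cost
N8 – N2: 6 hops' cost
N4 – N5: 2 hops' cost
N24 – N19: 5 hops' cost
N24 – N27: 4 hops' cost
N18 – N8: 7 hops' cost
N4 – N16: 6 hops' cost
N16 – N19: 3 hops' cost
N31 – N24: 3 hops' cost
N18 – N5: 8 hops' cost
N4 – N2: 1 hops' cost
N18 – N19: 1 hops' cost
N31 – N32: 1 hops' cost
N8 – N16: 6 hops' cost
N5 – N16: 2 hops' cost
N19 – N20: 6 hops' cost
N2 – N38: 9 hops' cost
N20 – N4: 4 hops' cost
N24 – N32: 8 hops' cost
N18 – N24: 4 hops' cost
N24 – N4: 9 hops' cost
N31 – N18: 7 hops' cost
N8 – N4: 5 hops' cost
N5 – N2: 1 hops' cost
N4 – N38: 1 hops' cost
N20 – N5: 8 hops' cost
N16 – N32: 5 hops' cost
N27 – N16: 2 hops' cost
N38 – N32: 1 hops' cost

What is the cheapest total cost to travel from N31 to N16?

Candidate routes:
N31 → N32 → N16: 1+5 = 6
N31 → N32 → N27 → N16: 1+1+2 = 4
The minimum is 4 hops' cost via N31 → N32 → N27 → N16.

4 hops' cost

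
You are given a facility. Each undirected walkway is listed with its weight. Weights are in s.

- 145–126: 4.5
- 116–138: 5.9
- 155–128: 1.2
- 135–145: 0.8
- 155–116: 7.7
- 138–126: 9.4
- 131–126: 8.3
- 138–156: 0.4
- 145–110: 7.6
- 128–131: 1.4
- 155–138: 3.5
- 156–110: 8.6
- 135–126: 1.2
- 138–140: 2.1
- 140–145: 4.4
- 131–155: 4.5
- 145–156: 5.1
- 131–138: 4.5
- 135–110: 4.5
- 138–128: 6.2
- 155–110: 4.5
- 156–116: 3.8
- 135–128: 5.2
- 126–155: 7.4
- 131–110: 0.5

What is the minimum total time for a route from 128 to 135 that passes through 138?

11 s

Best 128 to 138: 128 → 155 → 138 costing 4.7
Shortest 138→135: 138 → 156 → 145 → 135 = 6.3
Total via 138: 4.7 + 6.3 = 11 s.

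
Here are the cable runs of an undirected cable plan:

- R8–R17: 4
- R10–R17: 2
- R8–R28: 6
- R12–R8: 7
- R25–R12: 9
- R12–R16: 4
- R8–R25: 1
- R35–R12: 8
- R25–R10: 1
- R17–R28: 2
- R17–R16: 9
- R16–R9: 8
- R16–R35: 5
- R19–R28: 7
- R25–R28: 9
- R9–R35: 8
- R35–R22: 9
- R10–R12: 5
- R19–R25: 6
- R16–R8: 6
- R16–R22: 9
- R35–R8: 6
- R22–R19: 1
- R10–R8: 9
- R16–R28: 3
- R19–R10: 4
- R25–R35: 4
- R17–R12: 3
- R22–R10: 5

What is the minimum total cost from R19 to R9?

17

Candidate routes:
R19 - R10 - R25 - R35 - R9: 4+1+4+8 = 17
R19 - R25 - R35 - R9: 6+4+8 = 18
R19 - R22 - R35 - R9: 1+9+8 = 18
Cheapest is R19 - R10 - R25 - R35 - R9 at 17.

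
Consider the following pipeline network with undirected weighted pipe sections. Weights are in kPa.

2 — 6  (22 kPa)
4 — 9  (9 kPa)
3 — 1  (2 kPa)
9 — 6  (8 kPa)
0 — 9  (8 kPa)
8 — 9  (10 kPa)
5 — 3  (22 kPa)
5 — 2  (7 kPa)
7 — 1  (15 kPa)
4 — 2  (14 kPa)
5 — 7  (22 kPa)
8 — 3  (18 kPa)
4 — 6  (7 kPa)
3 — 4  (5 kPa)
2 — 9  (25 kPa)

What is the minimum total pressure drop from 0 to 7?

Shortest distances from 0:
0: 0
9: 8  (via 0)
6: 16  (via 9)
4: 17  (via 9)
8: 18  (via 9)
3: 22  (via 4)
1: 24  (via 3)
2: 31  (via 4)
5: 38  (via 2)
7: 39  (via 1)
Shortest route: 0 → 9 → 4 → 3 → 1 → 7 = 39 kPa.

39 kPa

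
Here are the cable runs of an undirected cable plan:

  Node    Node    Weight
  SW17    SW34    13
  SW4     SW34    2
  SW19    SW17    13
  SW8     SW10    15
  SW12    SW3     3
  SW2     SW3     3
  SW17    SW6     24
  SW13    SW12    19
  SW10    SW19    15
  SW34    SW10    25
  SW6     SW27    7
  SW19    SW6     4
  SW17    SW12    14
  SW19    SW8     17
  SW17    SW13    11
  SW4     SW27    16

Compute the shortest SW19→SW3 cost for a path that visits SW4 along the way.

Shortest SW19→SW4: SW19 → SW6 → SW27 → SW4 = 27
Shortest SW4→SW3: SW4 → SW34 → SW17 → SW12 → SW3 = 32
Total via SW4: 27 + 32 = 59.

59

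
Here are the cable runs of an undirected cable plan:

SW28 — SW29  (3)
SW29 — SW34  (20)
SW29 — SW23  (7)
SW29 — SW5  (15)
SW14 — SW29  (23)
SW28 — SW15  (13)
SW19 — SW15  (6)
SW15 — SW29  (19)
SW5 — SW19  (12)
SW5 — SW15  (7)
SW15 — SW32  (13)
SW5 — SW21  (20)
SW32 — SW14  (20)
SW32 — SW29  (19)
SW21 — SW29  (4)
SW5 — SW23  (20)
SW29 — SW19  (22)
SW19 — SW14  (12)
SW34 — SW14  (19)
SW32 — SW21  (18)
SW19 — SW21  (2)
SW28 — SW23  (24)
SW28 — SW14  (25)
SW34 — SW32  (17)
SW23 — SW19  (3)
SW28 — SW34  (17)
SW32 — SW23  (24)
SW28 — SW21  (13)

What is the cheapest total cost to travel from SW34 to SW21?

Candidate routes:
SW34–SW28–SW21: 17+13 = 30
SW34–SW29–SW21: 20+4 = 24
Cheapest is SW34–SW29–SW21 at 24.

24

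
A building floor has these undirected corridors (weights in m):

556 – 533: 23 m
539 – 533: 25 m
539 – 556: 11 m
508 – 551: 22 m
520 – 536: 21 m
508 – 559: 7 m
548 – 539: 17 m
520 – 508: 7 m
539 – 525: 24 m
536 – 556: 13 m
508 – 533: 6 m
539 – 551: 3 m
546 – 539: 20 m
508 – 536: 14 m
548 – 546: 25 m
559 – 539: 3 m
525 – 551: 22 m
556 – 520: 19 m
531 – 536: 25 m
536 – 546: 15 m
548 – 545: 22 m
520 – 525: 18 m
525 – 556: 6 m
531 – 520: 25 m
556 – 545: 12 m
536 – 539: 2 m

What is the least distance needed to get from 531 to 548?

44 m

Candidate routes:
531 → 536 → 539 → 548: 25+2+17 = 44
531 → 520 → 508 → 559 → 539 → 548: 25+7+7+3+17 = 59
The minimum is 44 m via 531 → 536 → 539 → 548.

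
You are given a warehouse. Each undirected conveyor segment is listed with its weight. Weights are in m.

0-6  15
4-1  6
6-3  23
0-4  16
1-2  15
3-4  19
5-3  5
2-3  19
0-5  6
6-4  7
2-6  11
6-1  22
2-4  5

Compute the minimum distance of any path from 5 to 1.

Settle nodes by increasing distance from 5:
5: 0
3: 5  (via 5)
0: 6  (via 5)
6: 21  (via 0)
4: 22  (via 0)
2: 24  (via 3)
1: 28  (via 4)
Shortest route: 5 → 0 → 4 → 1 = 28 m.

28 m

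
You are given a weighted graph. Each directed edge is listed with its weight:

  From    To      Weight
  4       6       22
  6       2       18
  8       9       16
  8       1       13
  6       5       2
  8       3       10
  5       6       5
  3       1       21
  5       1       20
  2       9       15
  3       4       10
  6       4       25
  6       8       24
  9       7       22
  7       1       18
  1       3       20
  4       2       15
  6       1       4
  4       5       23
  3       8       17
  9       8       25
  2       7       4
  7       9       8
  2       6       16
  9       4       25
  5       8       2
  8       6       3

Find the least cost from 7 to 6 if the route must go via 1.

Shortest 7→1: 7–1 = 18
Best 1 to 6: 1–3–8–6 costing 40
Total via 1: 18 + 40 = 58.

58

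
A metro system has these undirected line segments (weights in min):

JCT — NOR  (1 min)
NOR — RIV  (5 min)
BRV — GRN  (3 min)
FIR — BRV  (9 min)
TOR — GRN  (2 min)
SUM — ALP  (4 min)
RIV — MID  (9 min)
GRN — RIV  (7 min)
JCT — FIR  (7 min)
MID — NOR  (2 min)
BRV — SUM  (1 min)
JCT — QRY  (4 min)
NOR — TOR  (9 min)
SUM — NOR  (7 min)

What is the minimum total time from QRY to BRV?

13 min

Enumerating some paths:
QRY - JCT - NOR - TOR - GRN - BRV: 4+1+9+2+3 = 19
QRY - JCT - NOR - SUM - BRV: 4+1+7+1 = 13
QRY - JCT - FIR - BRV: 4+7+9 = 20
Cheapest is QRY - JCT - NOR - SUM - BRV at 13 min.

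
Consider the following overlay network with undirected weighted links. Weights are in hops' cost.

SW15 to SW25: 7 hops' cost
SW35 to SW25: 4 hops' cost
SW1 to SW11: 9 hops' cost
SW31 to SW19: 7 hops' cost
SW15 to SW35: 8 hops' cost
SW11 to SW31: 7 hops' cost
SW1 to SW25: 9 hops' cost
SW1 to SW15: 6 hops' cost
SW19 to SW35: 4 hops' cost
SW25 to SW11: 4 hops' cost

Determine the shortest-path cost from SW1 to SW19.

Compare a few routes:
SW1 → SW15 → SW35 → SW19: 6+8+4 = 18
SW1 → SW25 → SW35 → SW19: 9+4+4 = 17
Cheapest is SW1 → SW25 → SW35 → SW19 at 17 hops' cost.

17 hops' cost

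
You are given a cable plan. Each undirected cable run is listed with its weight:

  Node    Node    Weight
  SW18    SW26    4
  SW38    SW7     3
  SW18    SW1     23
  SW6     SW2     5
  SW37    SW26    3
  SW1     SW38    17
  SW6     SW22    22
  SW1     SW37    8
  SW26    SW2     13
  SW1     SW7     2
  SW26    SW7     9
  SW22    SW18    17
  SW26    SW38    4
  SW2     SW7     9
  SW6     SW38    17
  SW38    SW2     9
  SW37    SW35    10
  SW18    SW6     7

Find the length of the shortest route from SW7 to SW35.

20

Shortest distances from SW7:
SW7: 0
SW1: 2  (via SW7)
SW38: 3  (via SW7)
SW26: 7  (via SW38)
SW2: 9  (via SW7)
SW37: 10  (via SW1)
SW18: 11  (via SW26)
SW6: 14  (via SW2)
SW35: 20  (via SW37)
Shortest route: SW7 → SW1 → SW37 → SW35 = 20.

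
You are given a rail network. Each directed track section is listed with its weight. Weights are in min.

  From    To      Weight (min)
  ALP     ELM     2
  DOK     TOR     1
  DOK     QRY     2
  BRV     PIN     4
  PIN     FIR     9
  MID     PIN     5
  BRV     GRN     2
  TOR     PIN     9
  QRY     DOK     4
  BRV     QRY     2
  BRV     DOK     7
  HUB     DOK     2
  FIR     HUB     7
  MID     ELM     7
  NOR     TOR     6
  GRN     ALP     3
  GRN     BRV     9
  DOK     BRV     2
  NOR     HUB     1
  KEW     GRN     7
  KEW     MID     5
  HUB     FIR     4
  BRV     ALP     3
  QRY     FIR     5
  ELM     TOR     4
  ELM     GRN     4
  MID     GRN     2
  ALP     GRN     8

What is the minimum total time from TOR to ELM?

Running Dijkstra from TOR:
TOR: 0
PIN: 9  (via TOR)
FIR: 18  (via PIN)
HUB: 25  (via FIR)
DOK: 27  (via HUB)
BRV: 29  (via DOK)
QRY: 29  (via DOK)
GRN: 31  (via BRV)
ALP: 32  (via BRV)
ELM: 34  (via ALP)
Shortest route: TOR–PIN–FIR–HUB–DOK–BRV–ALP–ELM = 34 min.

34 min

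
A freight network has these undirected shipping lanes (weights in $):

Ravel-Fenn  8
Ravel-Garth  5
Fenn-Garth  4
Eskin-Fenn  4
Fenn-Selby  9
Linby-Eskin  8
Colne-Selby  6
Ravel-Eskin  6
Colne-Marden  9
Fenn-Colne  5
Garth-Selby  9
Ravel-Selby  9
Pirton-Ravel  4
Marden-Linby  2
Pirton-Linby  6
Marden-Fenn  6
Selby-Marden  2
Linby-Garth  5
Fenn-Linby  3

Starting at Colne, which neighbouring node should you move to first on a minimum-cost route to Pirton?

Fenn

Enumerating some paths:
Colne → Marden → Linby → Pirton: 9+2+6 = 17
Colne → Fenn → Ravel → Pirton: 5+8+4 = 17
Colne → Selby → Marden → Linby → Pirton: 6+2+2+6 = 16
Colne → Fenn → Linby → Pirton: 5+3+6 = 14
The minimum is $14 via Colne → Fenn → Linby → Pirton.
So from Colne the first move is to Fenn.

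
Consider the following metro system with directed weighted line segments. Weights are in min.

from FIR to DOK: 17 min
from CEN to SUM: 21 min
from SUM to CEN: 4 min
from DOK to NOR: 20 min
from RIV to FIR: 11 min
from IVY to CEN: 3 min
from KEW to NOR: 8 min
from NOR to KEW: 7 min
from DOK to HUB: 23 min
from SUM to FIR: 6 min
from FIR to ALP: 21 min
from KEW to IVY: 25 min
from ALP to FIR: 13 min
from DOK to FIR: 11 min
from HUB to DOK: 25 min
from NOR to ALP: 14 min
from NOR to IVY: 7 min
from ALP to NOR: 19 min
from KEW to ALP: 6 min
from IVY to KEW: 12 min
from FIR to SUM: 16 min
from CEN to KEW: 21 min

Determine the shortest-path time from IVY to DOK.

Shortest distances from IVY:
IVY: 0
CEN: 3  (via IVY)
KEW: 12  (via IVY)
ALP: 18  (via KEW)
NOR: 20  (via KEW)
SUM: 24  (via CEN)
FIR: 30  (via SUM)
DOK: 47  (via FIR)
Shortest route: IVY → CEN → SUM → FIR → DOK = 47 min.

47 min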